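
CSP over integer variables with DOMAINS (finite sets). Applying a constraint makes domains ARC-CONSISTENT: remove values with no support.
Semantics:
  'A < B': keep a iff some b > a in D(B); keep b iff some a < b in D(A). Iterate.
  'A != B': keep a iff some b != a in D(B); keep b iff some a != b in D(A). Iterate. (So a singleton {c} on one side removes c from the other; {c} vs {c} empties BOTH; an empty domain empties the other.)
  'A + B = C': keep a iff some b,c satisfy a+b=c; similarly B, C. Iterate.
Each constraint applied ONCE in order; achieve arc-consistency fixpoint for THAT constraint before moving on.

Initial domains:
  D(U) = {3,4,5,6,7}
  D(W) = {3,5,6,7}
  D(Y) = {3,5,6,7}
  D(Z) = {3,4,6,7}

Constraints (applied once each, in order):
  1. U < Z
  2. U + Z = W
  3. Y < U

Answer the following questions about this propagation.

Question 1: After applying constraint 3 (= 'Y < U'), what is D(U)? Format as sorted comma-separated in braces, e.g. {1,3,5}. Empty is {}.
Constraint 1 (U < Z) on D(U)={3,4,5,6,7} D(Z)={3,4,6,7}: U {3,4,5,6,7}->{3,4,5,6}; Z {3,4,6,7}->{4,6,7}
Constraint 2 (U + Z = W) on D(U)={3,4,5,6} D(Z)={4,6,7} D(W)={3,5,6,7}: U {3,4,5,6}->{3}; Z {4,6,7}->{4}; W {3,5,6,7}->{7}
Constraint 3 (Y < U) on D(Y)={3,5,6,7} D(U)={3}: Y {3,5,6,7}->{}; U {3}->{}
So after constraint 3: D(U) = {}

Answer: {}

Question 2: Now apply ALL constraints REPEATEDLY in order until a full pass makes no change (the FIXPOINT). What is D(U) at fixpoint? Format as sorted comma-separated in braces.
Answer: {}

Derivation:
pass 0 (initial): D(U)={3,4,5,6,7}
pass 1: U {3,4,5,6,7}->{}; W {3,5,6,7}->{7}; Y {3,5,6,7}->{}; Z {3,4,6,7}->{4}
pass 2: W {7}->{}; Z {4}->{}
pass 3: no change
Fixpoint after 3 passes: D(U) = {}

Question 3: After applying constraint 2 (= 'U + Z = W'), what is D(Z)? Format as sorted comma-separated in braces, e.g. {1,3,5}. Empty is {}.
Constraint 1 (U < Z) on D(U)={3,4,5,6,7} D(Z)={3,4,6,7}: U {3,4,5,6,7}->{3,4,5,6}; Z {3,4,6,7}->{4,6,7}
Constraint 2 (U + Z = W) on D(U)={3,4,5,6} D(Z)={4,6,7} D(W)={3,5,6,7}: U {3,4,5,6}->{3}; Z {4,6,7}->{4}; W {3,5,6,7}->{7}
So after constraint 2: D(Z) = {4}

Answer: {4}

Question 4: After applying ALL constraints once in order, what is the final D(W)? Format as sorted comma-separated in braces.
Constraint 1 (U < Z) on D(U)={3,4,5,6,7} D(Z)={3,4,6,7}: U {3,4,5,6,7}->{3,4,5,6}; Z {3,4,6,7}->{4,6,7}
Constraint 2 (U + Z = W) on D(U)={3,4,5,6} D(Z)={4,6,7} D(W)={3,5,6,7}: U {3,4,5,6}->{3}; Z {4,6,7}->{4}; W {3,5,6,7}->{7}
Constraint 3 (Y < U) on D(Y)={3,5,6,7} D(U)={3}: Y {3,5,6,7}->{}; U {3}->{}
So after all 3 constraints: D(W) = {7}

Answer: {7}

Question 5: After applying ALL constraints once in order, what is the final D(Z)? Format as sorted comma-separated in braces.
Constraint 1 (U < Z) on D(U)={3,4,5,6,7} D(Z)={3,4,6,7}: U {3,4,5,6,7}->{3,4,5,6}; Z {3,4,6,7}->{4,6,7}
Constraint 2 (U + Z = W) on D(U)={3,4,5,6} D(Z)={4,6,7} D(W)={3,5,6,7}: U {3,4,5,6}->{3}; Z {4,6,7}->{4}; W {3,5,6,7}->{7}
Constraint 3 (Y < U) on D(Y)={3,5,6,7} D(U)={3}: Y {3,5,6,7}->{}; U {3}->{}
So after all 3 constraints: D(Z) = {4}

Answer: {4}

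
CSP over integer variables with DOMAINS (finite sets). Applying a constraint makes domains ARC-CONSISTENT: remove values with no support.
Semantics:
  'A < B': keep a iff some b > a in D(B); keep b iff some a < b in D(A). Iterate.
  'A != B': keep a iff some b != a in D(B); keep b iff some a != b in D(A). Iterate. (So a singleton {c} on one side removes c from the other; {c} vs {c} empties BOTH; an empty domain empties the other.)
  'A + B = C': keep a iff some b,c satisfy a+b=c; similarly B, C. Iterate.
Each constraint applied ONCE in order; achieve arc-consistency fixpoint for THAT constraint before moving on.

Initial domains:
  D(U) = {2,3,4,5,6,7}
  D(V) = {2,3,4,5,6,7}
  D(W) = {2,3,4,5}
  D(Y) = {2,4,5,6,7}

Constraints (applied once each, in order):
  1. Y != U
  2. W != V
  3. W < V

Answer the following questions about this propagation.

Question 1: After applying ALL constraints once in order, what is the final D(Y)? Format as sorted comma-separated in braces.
Constraint 1 (Y != U) on D(Y)={2,4,5,6,7} D(U)={2,3,4,5,6,7}: no change
Constraint 2 (W != V) on D(W)={2,3,4,5} D(V)={2,3,4,5,6,7}: no change
Constraint 3 (W < V) on D(W)={2,3,4,5} D(V)={2,3,4,5,6,7}: V {2,3,4,5,6,7}->{3,4,5,6,7}
So after all 3 constraints: D(Y) = {2,4,5,6,7}

Answer: {2,4,5,6,7}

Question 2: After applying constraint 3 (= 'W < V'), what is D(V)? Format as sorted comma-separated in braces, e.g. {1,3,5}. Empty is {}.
Answer: {3,4,5,6,7}

Derivation:
Constraint 1 (Y != U) on D(Y)={2,4,5,6,7} D(U)={2,3,4,5,6,7}: no change
Constraint 2 (W != V) on D(W)={2,3,4,5} D(V)={2,3,4,5,6,7}: no change
Constraint 3 (W < V) on D(W)={2,3,4,5} D(V)={2,3,4,5,6,7}: V {2,3,4,5,6,7}->{3,4,5,6,7}
So after constraint 3: D(V) = {3,4,5,6,7}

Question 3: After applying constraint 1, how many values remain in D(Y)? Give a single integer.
Constraint 1 (Y != U) on D(Y)={2,4,5,6,7} D(U)={2,3,4,5,6,7}: no change
So after constraint 1: D(Y)={2,4,5,6,7}, size = 5

Answer: 5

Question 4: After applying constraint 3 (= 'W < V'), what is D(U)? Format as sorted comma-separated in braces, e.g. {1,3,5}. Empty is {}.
Constraint 1 (Y != U) on D(Y)={2,4,5,6,7} D(U)={2,3,4,5,6,7}: no change
Constraint 2 (W != V) on D(W)={2,3,4,5} D(V)={2,3,4,5,6,7}: no change
Constraint 3 (W < V) on D(W)={2,3,4,5} D(V)={2,3,4,5,6,7}: V {2,3,4,5,6,7}->{3,4,5,6,7}
So after constraint 3: D(U) = {2,3,4,5,6,7}

Answer: {2,3,4,5,6,7}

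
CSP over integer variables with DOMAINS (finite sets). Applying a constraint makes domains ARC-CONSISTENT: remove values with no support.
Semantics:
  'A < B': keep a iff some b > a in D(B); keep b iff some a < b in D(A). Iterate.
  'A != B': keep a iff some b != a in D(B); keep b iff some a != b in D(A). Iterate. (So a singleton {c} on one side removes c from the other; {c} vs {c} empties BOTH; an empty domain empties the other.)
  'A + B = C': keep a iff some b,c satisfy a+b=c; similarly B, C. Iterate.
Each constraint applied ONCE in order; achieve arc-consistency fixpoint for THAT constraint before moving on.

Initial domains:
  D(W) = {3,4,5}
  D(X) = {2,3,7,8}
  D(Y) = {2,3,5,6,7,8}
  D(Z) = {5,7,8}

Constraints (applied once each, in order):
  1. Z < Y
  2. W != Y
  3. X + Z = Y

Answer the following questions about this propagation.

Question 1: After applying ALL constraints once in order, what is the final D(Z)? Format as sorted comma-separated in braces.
Constraint 1 (Z < Y) on D(Z)={5,7,8} D(Y)={2,3,5,6,7,8}: Z {5,7,8}->{5,7}; Y {2,3,5,6,7,8}->{6,7,8}
Constraint 2 (W != Y) on D(W)={3,4,5} D(Y)={6,7,8}: no change
Constraint 3 (X + Z = Y) on D(X)={2,3,7,8} D(Z)={5,7} D(Y)={6,7,8}: X {2,3,7,8}->{2,3}; Z {5,7}->{5}; Y {6,7,8}->{7,8}
So after all 3 constraints: D(Z) = {5}

Answer: {5}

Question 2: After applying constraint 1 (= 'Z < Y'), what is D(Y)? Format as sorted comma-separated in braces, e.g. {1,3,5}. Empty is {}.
Answer: {6,7,8}

Derivation:
Constraint 1 (Z < Y) on D(Z)={5,7,8} D(Y)={2,3,5,6,7,8}: Z {5,7,8}->{5,7}; Y {2,3,5,6,7,8}->{6,7,8}
So after constraint 1: D(Y) = {6,7,8}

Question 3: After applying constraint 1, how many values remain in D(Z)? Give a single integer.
Constraint 1 (Z < Y) on D(Z)={5,7,8} D(Y)={2,3,5,6,7,8}: Z {5,7,8}->{5,7}; Y {2,3,5,6,7,8}->{6,7,8}
So after constraint 1: D(Z)={5,7}, size = 2

Answer: 2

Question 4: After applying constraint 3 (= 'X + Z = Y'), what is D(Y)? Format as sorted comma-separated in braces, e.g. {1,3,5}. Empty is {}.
Answer: {7,8}

Derivation:
Constraint 1 (Z < Y) on D(Z)={5,7,8} D(Y)={2,3,5,6,7,8}: Z {5,7,8}->{5,7}; Y {2,3,5,6,7,8}->{6,7,8}
Constraint 2 (W != Y) on D(W)={3,4,5} D(Y)={6,7,8}: no change
Constraint 3 (X + Z = Y) on D(X)={2,3,7,8} D(Z)={5,7} D(Y)={6,7,8}: X {2,3,7,8}->{2,3}; Z {5,7}->{5}; Y {6,7,8}->{7,8}
So after constraint 3: D(Y) = {7,8}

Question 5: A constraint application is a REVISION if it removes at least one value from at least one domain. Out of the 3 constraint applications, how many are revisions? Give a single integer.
Constraint 1 (Z < Y) on D(Z)={5,7,8} D(Y)={2,3,5,6,7,8}: Z {5,7,8}->{5,7}; Y {2,3,5,6,7,8}->{6,7,8} => REVISION
Constraint 2 (W != Y) on D(W)={3,4,5} D(Y)={6,7,8}: no change => not a revision
Constraint 3 (X + Z = Y) on D(X)={2,3,7,8} D(Z)={5,7} D(Y)={6,7,8}: X {2,3,7,8}->{2,3}; Z {5,7}->{5}; Y {6,7,8}->{7,8} => REVISION
Total revisions = 2

Answer: 2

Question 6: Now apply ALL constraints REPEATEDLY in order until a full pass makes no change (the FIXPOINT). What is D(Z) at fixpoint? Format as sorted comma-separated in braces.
pass 0 (initial): D(Z)={5,7,8}
pass 1: X {2,3,7,8}->{2,3}; Y {2,3,5,6,7,8}->{7,8}; Z {5,7,8}->{5}
pass 2: no change
Fixpoint after 2 passes: D(Z) = {5}

Answer: {5}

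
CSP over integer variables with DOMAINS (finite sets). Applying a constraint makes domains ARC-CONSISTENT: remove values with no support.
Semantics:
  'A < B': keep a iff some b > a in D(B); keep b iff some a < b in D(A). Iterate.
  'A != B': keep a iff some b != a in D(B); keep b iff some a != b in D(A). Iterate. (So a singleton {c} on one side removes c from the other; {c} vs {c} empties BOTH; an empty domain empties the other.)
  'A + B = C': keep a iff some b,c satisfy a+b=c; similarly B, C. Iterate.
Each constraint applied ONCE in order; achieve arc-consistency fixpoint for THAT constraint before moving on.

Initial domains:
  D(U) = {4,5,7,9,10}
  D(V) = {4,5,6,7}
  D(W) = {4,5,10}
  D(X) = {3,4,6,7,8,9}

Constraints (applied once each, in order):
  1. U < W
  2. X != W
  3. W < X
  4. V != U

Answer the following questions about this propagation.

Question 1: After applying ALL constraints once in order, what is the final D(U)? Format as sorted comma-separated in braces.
Constraint 1 (U < W) on D(U)={4,5,7,9,10} D(W)={4,5,10}: U {4,5,7,9,10}->{4,5,7,9}; W {4,5,10}->{5,10}
Constraint 2 (X != W) on D(X)={3,4,6,7,8,9} D(W)={5,10}: no change
Constraint 3 (W < X) on D(W)={5,10} D(X)={3,4,6,7,8,9}: W {5,10}->{5}; X {3,4,6,7,8,9}->{6,7,8,9}
Constraint 4 (V != U) on D(V)={4,5,6,7} D(U)={4,5,7,9}: no change
So after all 4 constraints: D(U) = {4,5,7,9}

Answer: {4,5,7,9}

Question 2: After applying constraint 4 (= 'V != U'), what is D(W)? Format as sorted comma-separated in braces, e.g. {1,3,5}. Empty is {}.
Answer: {5}

Derivation:
Constraint 1 (U < W) on D(U)={4,5,7,9,10} D(W)={4,5,10}: U {4,5,7,9,10}->{4,5,7,9}; W {4,5,10}->{5,10}
Constraint 2 (X != W) on D(X)={3,4,6,7,8,9} D(W)={5,10}: no change
Constraint 3 (W < X) on D(W)={5,10} D(X)={3,4,6,7,8,9}: W {5,10}->{5}; X {3,4,6,7,8,9}->{6,7,8,9}
Constraint 4 (V != U) on D(V)={4,5,6,7} D(U)={4,5,7,9}: no change
So after constraint 4: D(W) = {5}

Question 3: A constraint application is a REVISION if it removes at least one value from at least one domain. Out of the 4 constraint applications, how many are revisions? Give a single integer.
Constraint 1 (U < W) on D(U)={4,5,7,9,10} D(W)={4,5,10}: U {4,5,7,9,10}->{4,5,7,9}; W {4,5,10}->{5,10} => REVISION
Constraint 2 (X != W) on D(X)={3,4,6,7,8,9} D(W)={5,10}: no change => not a revision
Constraint 3 (W < X) on D(W)={5,10} D(X)={3,4,6,7,8,9}: W {5,10}->{5}; X {3,4,6,7,8,9}->{6,7,8,9} => REVISION
Constraint 4 (V != U) on D(V)={4,5,6,7} D(U)={4,5,7,9}: no change => not a revision
Total revisions = 2

Answer: 2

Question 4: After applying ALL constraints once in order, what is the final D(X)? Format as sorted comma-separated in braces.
Constraint 1 (U < W) on D(U)={4,5,7,9,10} D(W)={4,5,10}: U {4,5,7,9,10}->{4,5,7,9}; W {4,5,10}->{5,10}
Constraint 2 (X != W) on D(X)={3,4,6,7,8,9} D(W)={5,10}: no change
Constraint 3 (W < X) on D(W)={5,10} D(X)={3,4,6,7,8,9}: W {5,10}->{5}; X {3,4,6,7,8,9}->{6,7,8,9}
Constraint 4 (V != U) on D(V)={4,5,6,7} D(U)={4,5,7,9}: no change
So after all 4 constraints: D(X) = {6,7,8,9}

Answer: {6,7,8,9}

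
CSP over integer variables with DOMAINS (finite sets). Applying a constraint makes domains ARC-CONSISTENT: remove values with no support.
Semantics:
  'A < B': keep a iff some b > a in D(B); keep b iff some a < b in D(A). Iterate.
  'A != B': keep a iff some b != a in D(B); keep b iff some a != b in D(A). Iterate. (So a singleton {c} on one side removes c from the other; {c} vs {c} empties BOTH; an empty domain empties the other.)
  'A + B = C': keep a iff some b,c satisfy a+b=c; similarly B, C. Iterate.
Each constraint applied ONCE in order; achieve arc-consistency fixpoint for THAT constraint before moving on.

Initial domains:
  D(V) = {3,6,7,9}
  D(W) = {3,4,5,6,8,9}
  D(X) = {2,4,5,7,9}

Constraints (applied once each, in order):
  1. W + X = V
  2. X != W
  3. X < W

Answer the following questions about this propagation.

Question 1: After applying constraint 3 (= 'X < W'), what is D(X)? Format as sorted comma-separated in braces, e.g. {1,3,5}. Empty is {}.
Answer: {2,4}

Derivation:
Constraint 1 (W + X = V) on D(W)={3,4,5,6,8,9} D(X)={2,4,5,7,9} D(V)={3,6,7,9}: W {3,4,5,6,8,9}->{3,4,5}; X {2,4,5,7,9}->{2,4,5}; V {3,6,7,9}->{6,7,9}
Constraint 2 (X != W) on D(X)={2,4,5} D(W)={3,4,5}: no change
Constraint 3 (X < W) on D(X)={2,4,5} D(W)={3,4,5}: X {2,4,5}->{2,4}
So after constraint 3: D(X) = {2,4}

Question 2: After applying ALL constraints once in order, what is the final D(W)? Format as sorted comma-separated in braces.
Constraint 1 (W + X = V) on D(W)={3,4,5,6,8,9} D(X)={2,4,5,7,9} D(V)={3,6,7,9}: W {3,4,5,6,8,9}->{3,4,5}; X {2,4,5,7,9}->{2,4,5}; V {3,6,7,9}->{6,7,9}
Constraint 2 (X != W) on D(X)={2,4,5} D(W)={3,4,5}: no change
Constraint 3 (X < W) on D(X)={2,4,5} D(W)={3,4,5}: X {2,4,5}->{2,4}
So after all 3 constraints: D(W) = {3,4,5}

Answer: {3,4,5}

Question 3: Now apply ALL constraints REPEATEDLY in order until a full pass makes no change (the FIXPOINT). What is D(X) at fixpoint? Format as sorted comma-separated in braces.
pass 0 (initial): D(X)={2,4,5,7,9}
pass 1: V {3,6,7,9}->{6,7,9}; W {3,4,5,6,8,9}->{3,4,5}; X {2,4,5,7,9}->{2,4}
pass 2: no change
Fixpoint after 2 passes: D(X) = {2,4}

Answer: {2,4}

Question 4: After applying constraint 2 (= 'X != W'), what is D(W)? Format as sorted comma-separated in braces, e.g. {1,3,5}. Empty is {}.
Constraint 1 (W + X = V) on D(W)={3,4,5,6,8,9} D(X)={2,4,5,7,9} D(V)={3,6,7,9}: W {3,4,5,6,8,9}->{3,4,5}; X {2,4,5,7,9}->{2,4,5}; V {3,6,7,9}->{6,7,9}
Constraint 2 (X != W) on D(X)={2,4,5} D(W)={3,4,5}: no change
So after constraint 2: D(W) = {3,4,5}

Answer: {3,4,5}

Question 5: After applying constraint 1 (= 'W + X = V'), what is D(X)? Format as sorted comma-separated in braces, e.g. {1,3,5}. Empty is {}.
Answer: {2,4,5}

Derivation:
Constraint 1 (W + X = V) on D(W)={3,4,5,6,8,9} D(X)={2,4,5,7,9} D(V)={3,6,7,9}: W {3,4,5,6,8,9}->{3,4,5}; X {2,4,5,7,9}->{2,4,5}; V {3,6,7,9}->{6,7,9}
So after constraint 1: D(X) = {2,4,5}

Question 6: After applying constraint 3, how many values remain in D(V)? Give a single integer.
Constraint 1 (W + X = V) on D(W)={3,4,5,6,8,9} D(X)={2,4,5,7,9} D(V)={3,6,7,9}: W {3,4,5,6,8,9}->{3,4,5}; X {2,4,5,7,9}->{2,4,5}; V {3,6,7,9}->{6,7,9}
Constraint 2 (X != W) on D(X)={2,4,5} D(W)={3,4,5}: no change
Constraint 3 (X < W) on D(X)={2,4,5} D(W)={3,4,5}: X {2,4,5}->{2,4}
So after constraint 3: D(V)={6,7,9}, size = 3

Answer: 3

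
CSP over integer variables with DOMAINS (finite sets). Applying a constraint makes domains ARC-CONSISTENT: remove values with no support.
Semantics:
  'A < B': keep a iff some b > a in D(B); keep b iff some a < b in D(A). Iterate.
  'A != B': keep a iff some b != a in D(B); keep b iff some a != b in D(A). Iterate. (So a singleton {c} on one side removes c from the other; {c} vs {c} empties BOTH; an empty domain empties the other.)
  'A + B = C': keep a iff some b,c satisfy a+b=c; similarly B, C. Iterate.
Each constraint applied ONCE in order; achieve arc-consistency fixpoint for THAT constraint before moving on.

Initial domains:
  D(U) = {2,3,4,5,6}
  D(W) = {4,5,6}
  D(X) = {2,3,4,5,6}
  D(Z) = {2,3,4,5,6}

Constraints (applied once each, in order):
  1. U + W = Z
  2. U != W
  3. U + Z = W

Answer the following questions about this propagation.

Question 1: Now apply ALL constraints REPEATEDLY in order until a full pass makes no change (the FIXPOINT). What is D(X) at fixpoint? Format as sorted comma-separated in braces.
Answer: {2,3,4,5,6}

Derivation:
pass 0 (initial): D(X)={2,3,4,5,6}
pass 1: U {2,3,4,5,6}->{}; W {4,5,6}->{}; Z {2,3,4,5,6}->{}
pass 2: no change
Fixpoint after 2 passes: D(X) = {2,3,4,5,6}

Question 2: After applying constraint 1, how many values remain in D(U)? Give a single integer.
Constraint 1 (U + W = Z) on D(U)={2,3,4,5,6} D(W)={4,5,6} D(Z)={2,3,4,5,6}: U {2,3,4,5,6}->{2}; W {4,5,6}->{4}; Z {2,3,4,5,6}->{6}
So after constraint 1: D(U)={2}, size = 1

Answer: 1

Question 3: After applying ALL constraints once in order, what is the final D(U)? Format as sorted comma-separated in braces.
Answer: {}

Derivation:
Constraint 1 (U + W = Z) on D(U)={2,3,4,5,6} D(W)={4,5,6} D(Z)={2,3,4,5,6}: U {2,3,4,5,6}->{2}; W {4,5,6}->{4}; Z {2,3,4,5,6}->{6}
Constraint 2 (U != W) on D(U)={2} D(W)={4}: no change
Constraint 3 (U + Z = W) on D(U)={2} D(Z)={6} D(W)={4}: U {2}->{}; Z {6}->{}; W {4}->{}
So after all 3 constraints: D(U) = {}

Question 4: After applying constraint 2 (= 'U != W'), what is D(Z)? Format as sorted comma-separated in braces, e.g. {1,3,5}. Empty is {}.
Constraint 1 (U + W = Z) on D(U)={2,3,4,5,6} D(W)={4,5,6} D(Z)={2,3,4,5,6}: U {2,3,4,5,6}->{2}; W {4,5,6}->{4}; Z {2,3,4,5,6}->{6}
Constraint 2 (U != W) on D(U)={2} D(W)={4}: no change
So after constraint 2: D(Z) = {6}

Answer: {6}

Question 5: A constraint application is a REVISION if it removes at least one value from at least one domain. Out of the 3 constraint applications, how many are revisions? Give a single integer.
Answer: 2

Derivation:
Constraint 1 (U + W = Z) on D(U)={2,3,4,5,6} D(W)={4,5,6} D(Z)={2,3,4,5,6}: U {2,3,4,5,6}->{2}; W {4,5,6}->{4}; Z {2,3,4,5,6}->{6} => REVISION
Constraint 2 (U != W) on D(U)={2} D(W)={4}: no change => not a revision
Constraint 3 (U + Z = W) on D(U)={2} D(Z)={6} D(W)={4}: U {2}->{}; Z {6}->{}; W {4}->{} => REVISION
Total revisions = 2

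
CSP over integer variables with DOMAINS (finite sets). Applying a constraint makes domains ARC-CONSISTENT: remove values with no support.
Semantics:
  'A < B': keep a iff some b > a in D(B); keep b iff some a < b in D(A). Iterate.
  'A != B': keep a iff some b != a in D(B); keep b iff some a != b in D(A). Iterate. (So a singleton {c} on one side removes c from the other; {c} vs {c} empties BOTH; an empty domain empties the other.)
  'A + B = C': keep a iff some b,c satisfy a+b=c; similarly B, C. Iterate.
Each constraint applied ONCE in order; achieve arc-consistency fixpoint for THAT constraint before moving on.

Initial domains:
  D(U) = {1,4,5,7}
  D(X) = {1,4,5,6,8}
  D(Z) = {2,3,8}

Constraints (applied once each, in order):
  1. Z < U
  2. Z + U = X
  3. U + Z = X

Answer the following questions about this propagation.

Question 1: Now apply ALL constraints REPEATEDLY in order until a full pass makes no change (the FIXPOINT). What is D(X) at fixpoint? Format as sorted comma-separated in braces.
Answer: {6,8}

Derivation:
pass 0 (initial): D(X)={1,4,5,6,8}
pass 1: U {1,4,5,7}->{4,5}; X {1,4,5,6,8}->{6,8}; Z {2,3,8}->{2,3}
pass 2: no change
Fixpoint after 2 passes: D(X) = {6,8}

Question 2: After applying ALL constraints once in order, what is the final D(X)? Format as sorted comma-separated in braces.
Answer: {6,8}

Derivation:
Constraint 1 (Z < U) on D(Z)={2,3,8} D(U)={1,4,5,7}: Z {2,3,8}->{2,3}; U {1,4,5,7}->{4,5,7}
Constraint 2 (Z + U = X) on D(Z)={2,3} D(U)={4,5,7} D(X)={1,4,5,6,8}: U {4,5,7}->{4,5}; X {1,4,5,6,8}->{6,8}
Constraint 3 (U + Z = X) on D(U)={4,5} D(Z)={2,3} D(X)={6,8}: no change
So after all 3 constraints: D(X) = {6,8}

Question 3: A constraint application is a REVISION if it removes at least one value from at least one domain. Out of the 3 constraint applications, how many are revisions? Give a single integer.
Answer: 2

Derivation:
Constraint 1 (Z < U) on D(Z)={2,3,8} D(U)={1,4,5,7}: Z {2,3,8}->{2,3}; U {1,4,5,7}->{4,5,7} => REVISION
Constraint 2 (Z + U = X) on D(Z)={2,3} D(U)={4,5,7} D(X)={1,4,5,6,8}: U {4,5,7}->{4,5}; X {1,4,5,6,8}->{6,8} => REVISION
Constraint 3 (U + Z = X) on D(U)={4,5} D(Z)={2,3} D(X)={6,8}: no change => not a revision
Total revisions = 2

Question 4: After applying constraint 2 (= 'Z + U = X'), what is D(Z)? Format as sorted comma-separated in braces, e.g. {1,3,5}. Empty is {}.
Answer: {2,3}

Derivation:
Constraint 1 (Z < U) on D(Z)={2,3,8} D(U)={1,4,5,7}: Z {2,3,8}->{2,3}; U {1,4,5,7}->{4,5,7}
Constraint 2 (Z + U = X) on D(Z)={2,3} D(U)={4,5,7} D(X)={1,4,5,6,8}: U {4,5,7}->{4,5}; X {1,4,5,6,8}->{6,8}
So after constraint 2: D(Z) = {2,3}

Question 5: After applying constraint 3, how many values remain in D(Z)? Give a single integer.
Answer: 2

Derivation:
Constraint 1 (Z < U) on D(Z)={2,3,8} D(U)={1,4,5,7}: Z {2,3,8}->{2,3}; U {1,4,5,7}->{4,5,7}
Constraint 2 (Z + U = X) on D(Z)={2,3} D(U)={4,5,7} D(X)={1,4,5,6,8}: U {4,5,7}->{4,5}; X {1,4,5,6,8}->{6,8}
Constraint 3 (U + Z = X) on D(U)={4,5} D(Z)={2,3} D(X)={6,8}: no change
So after constraint 3: D(Z)={2,3}, size = 2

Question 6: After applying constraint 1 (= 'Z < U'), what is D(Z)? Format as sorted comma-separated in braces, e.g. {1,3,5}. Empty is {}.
Answer: {2,3}

Derivation:
Constraint 1 (Z < U) on D(Z)={2,3,8} D(U)={1,4,5,7}: Z {2,3,8}->{2,3}; U {1,4,5,7}->{4,5,7}
So after constraint 1: D(Z) = {2,3}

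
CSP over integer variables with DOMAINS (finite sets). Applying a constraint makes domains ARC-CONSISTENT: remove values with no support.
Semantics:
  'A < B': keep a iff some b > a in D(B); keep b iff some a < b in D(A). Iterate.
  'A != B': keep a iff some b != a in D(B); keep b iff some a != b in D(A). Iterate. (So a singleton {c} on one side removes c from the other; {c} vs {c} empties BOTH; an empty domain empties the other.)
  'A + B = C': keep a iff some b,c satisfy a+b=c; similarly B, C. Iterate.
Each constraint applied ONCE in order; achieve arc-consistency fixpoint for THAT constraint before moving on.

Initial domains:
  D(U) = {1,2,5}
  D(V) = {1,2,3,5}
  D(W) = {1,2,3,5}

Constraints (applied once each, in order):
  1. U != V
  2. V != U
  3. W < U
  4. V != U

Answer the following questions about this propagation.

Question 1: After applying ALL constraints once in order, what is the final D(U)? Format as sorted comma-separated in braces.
Constraint 1 (U != V) on D(U)={1,2,5} D(V)={1,2,3,5}: no change
Constraint 2 (V != U) on D(V)={1,2,3,5} D(U)={1,2,5}: no change
Constraint 3 (W < U) on D(W)={1,2,3,5} D(U)={1,2,5}: W {1,2,3,5}->{1,2,3}; U {1,2,5}->{2,5}
Constraint 4 (V != U) on D(V)={1,2,3,5} D(U)={2,5}: no change
So after all 4 constraints: D(U) = {2,5}

Answer: {2,5}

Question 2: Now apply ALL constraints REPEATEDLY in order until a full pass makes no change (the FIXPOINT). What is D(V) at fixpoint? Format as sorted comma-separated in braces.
pass 0 (initial): D(V)={1,2,3,5}
pass 1: U {1,2,5}->{2,5}; W {1,2,3,5}->{1,2,3}
pass 2: no change
Fixpoint after 2 passes: D(V) = {1,2,3,5}

Answer: {1,2,3,5}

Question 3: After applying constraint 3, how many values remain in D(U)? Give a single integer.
Answer: 2

Derivation:
Constraint 1 (U != V) on D(U)={1,2,5} D(V)={1,2,3,5}: no change
Constraint 2 (V != U) on D(V)={1,2,3,5} D(U)={1,2,5}: no change
Constraint 3 (W < U) on D(W)={1,2,3,5} D(U)={1,2,5}: W {1,2,3,5}->{1,2,3}; U {1,2,5}->{2,5}
So after constraint 3: D(U)={2,5}, size = 2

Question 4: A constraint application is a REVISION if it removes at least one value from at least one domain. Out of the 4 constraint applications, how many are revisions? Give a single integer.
Constraint 1 (U != V) on D(U)={1,2,5} D(V)={1,2,3,5}: no change => not a revision
Constraint 2 (V != U) on D(V)={1,2,3,5} D(U)={1,2,5}: no change => not a revision
Constraint 3 (W < U) on D(W)={1,2,3,5} D(U)={1,2,5}: W {1,2,3,5}->{1,2,3}; U {1,2,5}->{2,5} => REVISION
Constraint 4 (V != U) on D(V)={1,2,3,5} D(U)={2,5}: no change => not a revision
Total revisions = 1

Answer: 1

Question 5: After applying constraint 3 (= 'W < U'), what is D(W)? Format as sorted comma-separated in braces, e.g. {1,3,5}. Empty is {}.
Constraint 1 (U != V) on D(U)={1,2,5} D(V)={1,2,3,5}: no change
Constraint 2 (V != U) on D(V)={1,2,3,5} D(U)={1,2,5}: no change
Constraint 3 (W < U) on D(W)={1,2,3,5} D(U)={1,2,5}: W {1,2,3,5}->{1,2,3}; U {1,2,5}->{2,5}
So after constraint 3: D(W) = {1,2,3}

Answer: {1,2,3}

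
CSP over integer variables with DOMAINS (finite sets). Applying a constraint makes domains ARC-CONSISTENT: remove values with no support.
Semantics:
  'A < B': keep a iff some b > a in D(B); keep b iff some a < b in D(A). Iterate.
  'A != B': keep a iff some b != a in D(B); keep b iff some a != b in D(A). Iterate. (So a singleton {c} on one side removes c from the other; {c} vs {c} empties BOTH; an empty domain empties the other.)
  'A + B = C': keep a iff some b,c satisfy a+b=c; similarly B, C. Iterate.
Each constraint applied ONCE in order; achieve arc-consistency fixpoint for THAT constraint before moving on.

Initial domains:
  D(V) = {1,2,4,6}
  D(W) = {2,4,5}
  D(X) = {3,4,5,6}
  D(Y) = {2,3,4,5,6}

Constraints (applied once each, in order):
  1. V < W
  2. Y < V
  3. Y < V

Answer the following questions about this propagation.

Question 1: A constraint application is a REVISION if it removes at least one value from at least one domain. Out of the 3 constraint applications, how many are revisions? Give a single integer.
Constraint 1 (V < W) on D(V)={1,2,4,6} D(W)={2,4,5}: V {1,2,4,6}->{1,2,4} => REVISION
Constraint 2 (Y < V) on D(Y)={2,3,4,5,6} D(V)={1,2,4}: Y {2,3,4,5,6}->{2,3}; V {1,2,4}->{4} => REVISION
Constraint 3 (Y < V) on D(Y)={2,3} D(V)={4}: no change => not a revision
Total revisions = 2

Answer: 2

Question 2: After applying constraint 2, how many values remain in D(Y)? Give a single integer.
Answer: 2

Derivation:
Constraint 1 (V < W) on D(V)={1,2,4,6} D(W)={2,4,5}: V {1,2,4,6}->{1,2,4}
Constraint 2 (Y < V) on D(Y)={2,3,4,5,6} D(V)={1,2,4}: Y {2,3,4,5,6}->{2,3}; V {1,2,4}->{4}
So after constraint 2: D(Y)={2,3}, size = 2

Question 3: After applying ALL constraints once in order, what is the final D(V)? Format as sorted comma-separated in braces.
Constraint 1 (V < W) on D(V)={1,2,4,6} D(W)={2,4,5}: V {1,2,4,6}->{1,2,4}
Constraint 2 (Y < V) on D(Y)={2,3,4,5,6} D(V)={1,2,4}: Y {2,3,4,5,6}->{2,3}; V {1,2,4}->{4}
Constraint 3 (Y < V) on D(Y)={2,3} D(V)={4}: no change
So after all 3 constraints: D(V) = {4}

Answer: {4}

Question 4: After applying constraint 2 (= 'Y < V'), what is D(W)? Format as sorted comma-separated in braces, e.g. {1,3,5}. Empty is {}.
Answer: {2,4,5}

Derivation:
Constraint 1 (V < W) on D(V)={1,2,4,6} D(W)={2,4,5}: V {1,2,4,6}->{1,2,4}
Constraint 2 (Y < V) on D(Y)={2,3,4,5,6} D(V)={1,2,4}: Y {2,3,4,5,6}->{2,3}; V {1,2,4}->{4}
So after constraint 2: D(W) = {2,4,5}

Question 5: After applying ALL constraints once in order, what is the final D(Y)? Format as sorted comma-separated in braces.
Answer: {2,3}

Derivation:
Constraint 1 (V < W) on D(V)={1,2,4,6} D(W)={2,4,5}: V {1,2,4,6}->{1,2,4}
Constraint 2 (Y < V) on D(Y)={2,3,4,5,6} D(V)={1,2,4}: Y {2,3,4,5,6}->{2,3}; V {1,2,4}->{4}
Constraint 3 (Y < V) on D(Y)={2,3} D(V)={4}: no change
So after all 3 constraints: D(Y) = {2,3}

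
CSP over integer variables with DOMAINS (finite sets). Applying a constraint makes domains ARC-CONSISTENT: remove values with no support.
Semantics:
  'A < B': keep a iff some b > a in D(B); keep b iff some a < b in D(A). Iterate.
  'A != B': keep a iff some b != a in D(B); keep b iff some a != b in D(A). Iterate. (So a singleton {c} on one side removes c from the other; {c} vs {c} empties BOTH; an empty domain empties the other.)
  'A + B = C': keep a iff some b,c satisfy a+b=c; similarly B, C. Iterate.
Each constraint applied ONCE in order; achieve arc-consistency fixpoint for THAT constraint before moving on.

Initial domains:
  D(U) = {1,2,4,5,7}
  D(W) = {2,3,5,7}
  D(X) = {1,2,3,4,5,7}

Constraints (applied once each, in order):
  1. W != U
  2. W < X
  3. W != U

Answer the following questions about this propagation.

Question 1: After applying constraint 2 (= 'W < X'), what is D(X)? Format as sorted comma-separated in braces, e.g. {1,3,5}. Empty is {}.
Answer: {3,4,5,7}

Derivation:
Constraint 1 (W != U) on D(W)={2,3,5,7} D(U)={1,2,4,5,7}: no change
Constraint 2 (W < X) on D(W)={2,3,5,7} D(X)={1,2,3,4,5,7}: W {2,3,5,7}->{2,3,5}; X {1,2,3,4,5,7}->{3,4,5,7}
So after constraint 2: D(X) = {3,4,5,7}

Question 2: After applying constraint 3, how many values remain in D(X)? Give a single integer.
Constraint 1 (W != U) on D(W)={2,3,5,7} D(U)={1,2,4,5,7}: no change
Constraint 2 (W < X) on D(W)={2,3,5,7} D(X)={1,2,3,4,5,7}: W {2,3,5,7}->{2,3,5}; X {1,2,3,4,5,7}->{3,4,5,7}
Constraint 3 (W != U) on D(W)={2,3,5} D(U)={1,2,4,5,7}: no change
So after constraint 3: D(X)={3,4,5,7}, size = 4

Answer: 4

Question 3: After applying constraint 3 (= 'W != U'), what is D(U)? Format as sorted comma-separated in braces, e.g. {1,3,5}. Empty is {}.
Constraint 1 (W != U) on D(W)={2,3,5,7} D(U)={1,2,4,5,7}: no change
Constraint 2 (W < X) on D(W)={2,3,5,7} D(X)={1,2,3,4,5,7}: W {2,3,5,7}->{2,3,5}; X {1,2,3,4,5,7}->{3,4,5,7}
Constraint 3 (W != U) on D(W)={2,3,5} D(U)={1,2,4,5,7}: no change
So after constraint 3: D(U) = {1,2,4,5,7}

Answer: {1,2,4,5,7}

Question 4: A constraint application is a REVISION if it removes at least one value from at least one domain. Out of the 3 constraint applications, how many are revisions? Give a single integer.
Constraint 1 (W != U) on D(W)={2,3,5,7} D(U)={1,2,4,5,7}: no change => not a revision
Constraint 2 (W < X) on D(W)={2,3,5,7} D(X)={1,2,3,4,5,7}: W {2,3,5,7}->{2,3,5}; X {1,2,3,4,5,7}->{3,4,5,7} => REVISION
Constraint 3 (W != U) on D(W)={2,3,5} D(U)={1,2,4,5,7}: no change => not a revision
Total revisions = 1

Answer: 1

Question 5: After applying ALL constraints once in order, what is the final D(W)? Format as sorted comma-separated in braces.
Answer: {2,3,5}

Derivation:
Constraint 1 (W != U) on D(W)={2,3,5,7} D(U)={1,2,4,5,7}: no change
Constraint 2 (W < X) on D(W)={2,3,5,7} D(X)={1,2,3,4,5,7}: W {2,3,5,7}->{2,3,5}; X {1,2,3,4,5,7}->{3,4,5,7}
Constraint 3 (W != U) on D(W)={2,3,5} D(U)={1,2,4,5,7}: no change
So after all 3 constraints: D(W) = {2,3,5}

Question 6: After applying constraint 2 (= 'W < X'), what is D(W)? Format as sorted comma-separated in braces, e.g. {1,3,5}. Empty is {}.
Answer: {2,3,5}

Derivation:
Constraint 1 (W != U) on D(W)={2,3,5,7} D(U)={1,2,4,5,7}: no change
Constraint 2 (W < X) on D(W)={2,3,5,7} D(X)={1,2,3,4,5,7}: W {2,3,5,7}->{2,3,5}; X {1,2,3,4,5,7}->{3,4,5,7}
So after constraint 2: D(W) = {2,3,5}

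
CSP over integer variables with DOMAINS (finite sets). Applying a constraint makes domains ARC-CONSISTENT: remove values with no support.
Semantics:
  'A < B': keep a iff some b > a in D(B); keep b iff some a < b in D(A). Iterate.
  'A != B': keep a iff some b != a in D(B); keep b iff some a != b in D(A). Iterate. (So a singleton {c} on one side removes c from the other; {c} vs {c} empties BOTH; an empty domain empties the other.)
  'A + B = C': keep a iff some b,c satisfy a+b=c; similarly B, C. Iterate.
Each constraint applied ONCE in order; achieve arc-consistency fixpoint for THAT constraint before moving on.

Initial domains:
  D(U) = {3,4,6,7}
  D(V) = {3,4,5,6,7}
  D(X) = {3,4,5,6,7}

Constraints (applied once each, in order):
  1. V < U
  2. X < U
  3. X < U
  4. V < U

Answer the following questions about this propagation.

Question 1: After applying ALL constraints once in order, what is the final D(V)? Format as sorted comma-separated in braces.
Constraint 1 (V < U) on D(V)={3,4,5,6,7} D(U)={3,4,6,7}: V {3,4,5,6,7}->{3,4,5,6}; U {3,4,6,7}->{4,6,7}
Constraint 2 (X < U) on D(X)={3,4,5,6,7} D(U)={4,6,7}: X {3,4,5,6,7}->{3,4,5,6}
Constraint 3 (X < U) on D(X)={3,4,5,6} D(U)={4,6,7}: no change
Constraint 4 (V < U) on D(V)={3,4,5,6} D(U)={4,6,7}: no change
So after all 4 constraints: D(V) = {3,4,5,6}

Answer: {3,4,5,6}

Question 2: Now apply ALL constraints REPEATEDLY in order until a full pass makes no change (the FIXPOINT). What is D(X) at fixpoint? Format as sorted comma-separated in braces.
Answer: {3,4,5,6}

Derivation:
pass 0 (initial): D(X)={3,4,5,6,7}
pass 1: U {3,4,6,7}->{4,6,7}; V {3,4,5,6,7}->{3,4,5,6}; X {3,4,5,6,7}->{3,4,5,6}
pass 2: no change
Fixpoint after 2 passes: D(X) = {3,4,5,6}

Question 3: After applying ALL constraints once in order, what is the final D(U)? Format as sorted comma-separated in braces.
Answer: {4,6,7}

Derivation:
Constraint 1 (V < U) on D(V)={3,4,5,6,7} D(U)={3,4,6,7}: V {3,4,5,6,7}->{3,4,5,6}; U {3,4,6,7}->{4,6,7}
Constraint 2 (X < U) on D(X)={3,4,5,6,7} D(U)={4,6,7}: X {3,4,5,6,7}->{3,4,5,6}
Constraint 3 (X < U) on D(X)={3,4,5,6} D(U)={4,6,7}: no change
Constraint 4 (V < U) on D(V)={3,4,5,6} D(U)={4,6,7}: no change
So after all 4 constraints: D(U) = {4,6,7}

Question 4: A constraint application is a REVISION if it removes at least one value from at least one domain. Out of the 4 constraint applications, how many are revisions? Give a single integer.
Answer: 2

Derivation:
Constraint 1 (V < U) on D(V)={3,4,5,6,7} D(U)={3,4,6,7}: V {3,4,5,6,7}->{3,4,5,6}; U {3,4,6,7}->{4,6,7} => REVISION
Constraint 2 (X < U) on D(X)={3,4,5,6,7} D(U)={4,6,7}: X {3,4,5,6,7}->{3,4,5,6} => REVISION
Constraint 3 (X < U) on D(X)={3,4,5,6} D(U)={4,6,7}: no change => not a revision
Constraint 4 (V < U) on D(V)={3,4,5,6} D(U)={4,6,7}: no change => not a revision
Total revisions = 2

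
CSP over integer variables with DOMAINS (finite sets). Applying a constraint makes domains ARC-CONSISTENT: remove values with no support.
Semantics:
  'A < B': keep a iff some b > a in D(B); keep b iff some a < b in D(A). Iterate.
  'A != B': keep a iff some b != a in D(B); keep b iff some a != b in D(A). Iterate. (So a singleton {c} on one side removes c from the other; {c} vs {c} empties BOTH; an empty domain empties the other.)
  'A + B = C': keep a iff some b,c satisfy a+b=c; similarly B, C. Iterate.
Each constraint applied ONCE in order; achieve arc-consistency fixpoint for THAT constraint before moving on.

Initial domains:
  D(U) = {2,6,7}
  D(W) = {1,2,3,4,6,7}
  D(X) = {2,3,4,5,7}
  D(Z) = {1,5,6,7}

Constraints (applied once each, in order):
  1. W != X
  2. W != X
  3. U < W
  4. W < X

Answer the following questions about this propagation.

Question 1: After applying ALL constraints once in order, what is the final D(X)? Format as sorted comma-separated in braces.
Constraint 1 (W != X) on D(W)={1,2,3,4,6,7} D(X)={2,3,4,5,7}: no change
Constraint 2 (W != X) on D(W)={1,2,3,4,6,7} D(X)={2,3,4,5,7}: no change
Constraint 3 (U < W) on D(U)={2,6,7} D(W)={1,2,3,4,6,7}: U {2,6,7}->{2,6}; W {1,2,3,4,6,7}->{3,4,6,7}
Constraint 4 (W < X) on D(W)={3,4,6,7} D(X)={2,3,4,5,7}: W {3,4,6,7}->{3,4,6}; X {2,3,4,5,7}->{4,5,7}
So after all 4 constraints: D(X) = {4,5,7}

Answer: {4,5,7}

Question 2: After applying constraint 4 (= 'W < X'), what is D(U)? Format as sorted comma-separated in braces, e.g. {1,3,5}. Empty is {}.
Answer: {2,6}

Derivation:
Constraint 1 (W != X) on D(W)={1,2,3,4,6,7} D(X)={2,3,4,5,7}: no change
Constraint 2 (W != X) on D(W)={1,2,3,4,6,7} D(X)={2,3,4,5,7}: no change
Constraint 3 (U < W) on D(U)={2,6,7} D(W)={1,2,3,4,6,7}: U {2,6,7}->{2,6}; W {1,2,3,4,6,7}->{3,4,6,7}
Constraint 4 (W < X) on D(W)={3,4,6,7} D(X)={2,3,4,5,7}: W {3,4,6,7}->{3,4,6}; X {2,3,4,5,7}->{4,5,7}
So after constraint 4: D(U) = {2,6}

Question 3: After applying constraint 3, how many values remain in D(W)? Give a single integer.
Answer: 4

Derivation:
Constraint 1 (W != X) on D(W)={1,2,3,4,6,7} D(X)={2,3,4,5,7}: no change
Constraint 2 (W != X) on D(W)={1,2,3,4,6,7} D(X)={2,3,4,5,7}: no change
Constraint 3 (U < W) on D(U)={2,6,7} D(W)={1,2,3,4,6,7}: U {2,6,7}->{2,6}; W {1,2,3,4,6,7}->{3,4,6,7}
So after constraint 3: D(W)={3,4,6,7}, size = 4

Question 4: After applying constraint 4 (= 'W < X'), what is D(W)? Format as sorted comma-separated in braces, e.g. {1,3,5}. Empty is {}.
Answer: {3,4,6}

Derivation:
Constraint 1 (W != X) on D(W)={1,2,3,4,6,7} D(X)={2,3,4,5,7}: no change
Constraint 2 (W != X) on D(W)={1,2,3,4,6,7} D(X)={2,3,4,5,7}: no change
Constraint 3 (U < W) on D(U)={2,6,7} D(W)={1,2,3,4,6,7}: U {2,6,7}->{2,6}; W {1,2,3,4,6,7}->{3,4,6,7}
Constraint 4 (W < X) on D(W)={3,4,6,7} D(X)={2,3,4,5,7}: W {3,4,6,7}->{3,4,6}; X {2,3,4,5,7}->{4,5,7}
So after constraint 4: D(W) = {3,4,6}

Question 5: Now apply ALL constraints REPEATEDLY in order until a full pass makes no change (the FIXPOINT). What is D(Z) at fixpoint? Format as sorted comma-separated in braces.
pass 0 (initial): D(Z)={1,5,6,7}
pass 1: U {2,6,7}->{2,6}; W {1,2,3,4,6,7}->{3,4,6}; X {2,3,4,5,7}->{4,5,7}
pass 2: U {2,6}->{2}
pass 3: no change
Fixpoint after 3 passes: D(Z) = {1,5,6,7}

Answer: {1,5,6,7}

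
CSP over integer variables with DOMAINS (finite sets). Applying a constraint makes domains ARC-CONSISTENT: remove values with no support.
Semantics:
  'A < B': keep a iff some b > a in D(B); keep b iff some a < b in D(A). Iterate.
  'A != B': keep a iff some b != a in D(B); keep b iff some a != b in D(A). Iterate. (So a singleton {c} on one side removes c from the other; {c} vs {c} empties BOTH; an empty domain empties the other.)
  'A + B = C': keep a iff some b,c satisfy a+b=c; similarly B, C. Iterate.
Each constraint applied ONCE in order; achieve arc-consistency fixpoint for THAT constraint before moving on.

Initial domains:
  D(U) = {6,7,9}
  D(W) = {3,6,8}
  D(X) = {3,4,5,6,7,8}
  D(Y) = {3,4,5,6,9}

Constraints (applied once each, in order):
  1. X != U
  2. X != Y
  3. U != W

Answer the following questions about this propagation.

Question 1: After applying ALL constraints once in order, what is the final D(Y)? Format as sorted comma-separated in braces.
Answer: {3,4,5,6,9}

Derivation:
Constraint 1 (X != U) on D(X)={3,4,5,6,7,8} D(U)={6,7,9}: no change
Constraint 2 (X != Y) on D(X)={3,4,5,6,7,8} D(Y)={3,4,5,6,9}: no change
Constraint 3 (U != W) on D(U)={6,7,9} D(W)={3,6,8}: no change
So after all 3 constraints: D(Y) = {3,4,5,6,9}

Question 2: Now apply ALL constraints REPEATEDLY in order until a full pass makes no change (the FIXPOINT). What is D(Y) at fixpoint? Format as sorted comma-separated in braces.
Answer: {3,4,5,6,9}

Derivation:
pass 0 (initial): D(Y)={3,4,5,6,9}
pass 1: no change
Fixpoint after 1 passes: D(Y) = {3,4,5,6,9}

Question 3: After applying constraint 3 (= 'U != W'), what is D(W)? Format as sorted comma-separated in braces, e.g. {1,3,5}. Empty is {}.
Constraint 1 (X != U) on D(X)={3,4,5,6,7,8} D(U)={6,7,9}: no change
Constraint 2 (X != Y) on D(X)={3,4,5,6,7,8} D(Y)={3,4,5,6,9}: no change
Constraint 3 (U != W) on D(U)={6,7,9} D(W)={3,6,8}: no change
So after constraint 3: D(W) = {3,6,8}

Answer: {3,6,8}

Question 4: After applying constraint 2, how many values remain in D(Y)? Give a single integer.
Answer: 5

Derivation:
Constraint 1 (X != U) on D(X)={3,4,5,6,7,8} D(U)={6,7,9}: no change
Constraint 2 (X != Y) on D(X)={3,4,5,6,7,8} D(Y)={3,4,5,6,9}: no change
So after constraint 2: D(Y)={3,4,5,6,9}, size = 5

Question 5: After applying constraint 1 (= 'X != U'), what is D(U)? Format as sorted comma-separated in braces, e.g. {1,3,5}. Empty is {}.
Constraint 1 (X != U) on D(X)={3,4,5,6,7,8} D(U)={6,7,9}: no change
So after constraint 1: D(U) = {6,7,9}

Answer: {6,7,9}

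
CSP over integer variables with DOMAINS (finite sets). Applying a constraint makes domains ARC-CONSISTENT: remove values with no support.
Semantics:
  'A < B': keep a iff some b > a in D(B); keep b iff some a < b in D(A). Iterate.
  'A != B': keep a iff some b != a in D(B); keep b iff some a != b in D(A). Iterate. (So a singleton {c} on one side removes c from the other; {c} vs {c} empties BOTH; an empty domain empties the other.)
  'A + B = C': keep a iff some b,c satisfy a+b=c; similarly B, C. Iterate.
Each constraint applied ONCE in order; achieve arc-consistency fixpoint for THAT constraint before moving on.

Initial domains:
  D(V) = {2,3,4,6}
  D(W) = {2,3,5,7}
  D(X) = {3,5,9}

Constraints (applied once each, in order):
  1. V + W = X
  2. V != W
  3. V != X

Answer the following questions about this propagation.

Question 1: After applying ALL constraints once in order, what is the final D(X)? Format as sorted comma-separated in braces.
Answer: {5,9}

Derivation:
Constraint 1 (V + W = X) on D(V)={2,3,4,6} D(W)={2,3,5,7} D(X)={3,5,9}: X {3,5,9}->{5,9}
Constraint 2 (V != W) on D(V)={2,3,4,6} D(W)={2,3,5,7}: no change
Constraint 3 (V != X) on D(V)={2,3,4,6} D(X)={5,9}: no change
So after all 3 constraints: D(X) = {5,9}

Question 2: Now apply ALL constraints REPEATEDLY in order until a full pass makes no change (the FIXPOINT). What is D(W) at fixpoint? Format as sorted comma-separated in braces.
pass 0 (initial): D(W)={2,3,5,7}
pass 1: X {3,5,9}->{5,9}
pass 2: no change
Fixpoint after 2 passes: D(W) = {2,3,5,7}

Answer: {2,3,5,7}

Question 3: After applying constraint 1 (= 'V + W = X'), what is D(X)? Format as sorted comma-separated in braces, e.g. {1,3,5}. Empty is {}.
Constraint 1 (V + W = X) on D(V)={2,3,4,6} D(W)={2,3,5,7} D(X)={3,5,9}: X {3,5,9}->{5,9}
So after constraint 1: D(X) = {5,9}

Answer: {5,9}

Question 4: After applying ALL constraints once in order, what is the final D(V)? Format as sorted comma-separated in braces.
Constraint 1 (V + W = X) on D(V)={2,3,4,6} D(W)={2,3,5,7} D(X)={3,5,9}: X {3,5,9}->{5,9}
Constraint 2 (V != W) on D(V)={2,3,4,6} D(W)={2,3,5,7}: no change
Constraint 3 (V != X) on D(V)={2,3,4,6} D(X)={5,9}: no change
So after all 3 constraints: D(V) = {2,3,4,6}

Answer: {2,3,4,6}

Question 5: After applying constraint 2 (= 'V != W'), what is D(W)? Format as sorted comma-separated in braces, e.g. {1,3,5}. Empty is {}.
Answer: {2,3,5,7}

Derivation:
Constraint 1 (V + W = X) on D(V)={2,3,4,6} D(W)={2,3,5,7} D(X)={3,5,9}: X {3,5,9}->{5,9}
Constraint 2 (V != W) on D(V)={2,3,4,6} D(W)={2,3,5,7}: no change
So after constraint 2: D(W) = {2,3,5,7}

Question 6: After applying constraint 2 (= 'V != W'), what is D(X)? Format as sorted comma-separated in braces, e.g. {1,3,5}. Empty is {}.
Constraint 1 (V + W = X) on D(V)={2,3,4,6} D(W)={2,3,5,7} D(X)={3,5,9}: X {3,5,9}->{5,9}
Constraint 2 (V != W) on D(V)={2,3,4,6} D(W)={2,3,5,7}: no change
So after constraint 2: D(X) = {5,9}

Answer: {5,9}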